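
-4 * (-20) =80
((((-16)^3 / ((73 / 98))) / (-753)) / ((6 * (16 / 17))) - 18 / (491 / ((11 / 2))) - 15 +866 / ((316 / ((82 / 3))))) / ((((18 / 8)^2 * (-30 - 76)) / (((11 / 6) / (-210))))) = 8584022067874 / 8650059936694785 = 0.00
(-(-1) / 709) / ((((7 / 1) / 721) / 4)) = 412 / 709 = 0.58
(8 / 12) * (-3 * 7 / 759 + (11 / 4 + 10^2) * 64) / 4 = 1663721 / 1518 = 1096.00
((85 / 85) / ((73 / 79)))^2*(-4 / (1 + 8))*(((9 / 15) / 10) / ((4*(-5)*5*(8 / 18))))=18723 / 26645000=0.00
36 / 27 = 4 / 3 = 1.33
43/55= 0.78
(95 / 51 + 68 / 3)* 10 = 4170 / 17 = 245.29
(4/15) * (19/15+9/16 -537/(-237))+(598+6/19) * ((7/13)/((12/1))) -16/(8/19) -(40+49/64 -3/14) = -50.61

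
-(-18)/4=9/2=4.50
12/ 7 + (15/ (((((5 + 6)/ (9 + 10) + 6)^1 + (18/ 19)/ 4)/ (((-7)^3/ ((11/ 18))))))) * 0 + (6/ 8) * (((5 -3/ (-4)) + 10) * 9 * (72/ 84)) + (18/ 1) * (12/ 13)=79683/ 728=109.45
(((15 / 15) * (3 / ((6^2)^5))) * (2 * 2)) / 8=1 / 40310784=0.00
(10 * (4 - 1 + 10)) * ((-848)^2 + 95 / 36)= 1682709535 / 18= 93483863.06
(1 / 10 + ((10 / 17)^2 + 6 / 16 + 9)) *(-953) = -108195043 / 11560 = -9359.43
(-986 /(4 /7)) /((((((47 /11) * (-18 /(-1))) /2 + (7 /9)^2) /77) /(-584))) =34567362522 /17401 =1986515.86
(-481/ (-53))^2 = 231361/ 2809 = 82.36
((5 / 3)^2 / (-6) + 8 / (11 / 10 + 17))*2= -205 / 4887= -0.04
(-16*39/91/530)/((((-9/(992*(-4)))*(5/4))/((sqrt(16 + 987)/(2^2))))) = -31744*sqrt(1003)/27825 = -36.13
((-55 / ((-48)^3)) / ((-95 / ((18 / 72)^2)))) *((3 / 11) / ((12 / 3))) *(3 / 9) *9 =-0.00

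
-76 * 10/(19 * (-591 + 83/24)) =960/14101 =0.07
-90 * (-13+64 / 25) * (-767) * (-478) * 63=108511763724 / 5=21702352744.80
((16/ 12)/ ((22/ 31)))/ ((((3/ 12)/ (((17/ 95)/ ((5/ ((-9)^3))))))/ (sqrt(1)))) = -1024488/ 5225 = -196.07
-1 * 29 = -29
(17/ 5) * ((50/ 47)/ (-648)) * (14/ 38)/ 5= -119/ 289332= -0.00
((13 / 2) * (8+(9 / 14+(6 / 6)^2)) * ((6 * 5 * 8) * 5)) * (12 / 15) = 421200 / 7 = 60171.43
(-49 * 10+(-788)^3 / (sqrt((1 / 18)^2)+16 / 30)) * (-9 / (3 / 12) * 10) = 15853454802000 / 53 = 299121788716.98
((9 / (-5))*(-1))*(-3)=-27 / 5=-5.40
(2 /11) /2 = 1 /11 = 0.09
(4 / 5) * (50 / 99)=40 / 99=0.40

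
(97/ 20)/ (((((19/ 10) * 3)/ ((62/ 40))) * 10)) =3007/ 22800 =0.13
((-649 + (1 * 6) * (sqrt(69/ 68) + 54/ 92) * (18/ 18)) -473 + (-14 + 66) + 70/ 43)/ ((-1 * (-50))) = -1053137/ 49450 + 3 * sqrt(1173)/ 850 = -21.18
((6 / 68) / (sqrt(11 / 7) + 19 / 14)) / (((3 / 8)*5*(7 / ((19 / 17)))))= 2888 / 76585 -304*sqrt(77) / 76585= 0.00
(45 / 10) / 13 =9 / 26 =0.35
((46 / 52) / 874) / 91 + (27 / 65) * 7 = 1307129 / 449540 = 2.91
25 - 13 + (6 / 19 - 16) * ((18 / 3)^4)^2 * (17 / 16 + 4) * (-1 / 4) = 633477900 / 19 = 33340942.11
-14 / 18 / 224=-1 / 288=-0.00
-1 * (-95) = 95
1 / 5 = 0.20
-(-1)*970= 970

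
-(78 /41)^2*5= -30420 /1681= -18.10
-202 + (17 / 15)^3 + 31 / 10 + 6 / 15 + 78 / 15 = -1294949 / 6750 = -191.84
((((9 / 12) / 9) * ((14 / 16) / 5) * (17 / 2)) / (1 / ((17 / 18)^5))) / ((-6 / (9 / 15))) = -0.01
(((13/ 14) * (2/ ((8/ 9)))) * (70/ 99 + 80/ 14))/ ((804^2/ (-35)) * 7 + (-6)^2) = -144625/ 1393284816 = -0.00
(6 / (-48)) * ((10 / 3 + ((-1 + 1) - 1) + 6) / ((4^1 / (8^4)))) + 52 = -3044 / 3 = -1014.67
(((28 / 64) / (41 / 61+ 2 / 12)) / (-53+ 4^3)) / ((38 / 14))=8967 / 513304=0.02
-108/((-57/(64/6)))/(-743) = -384/14117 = -0.03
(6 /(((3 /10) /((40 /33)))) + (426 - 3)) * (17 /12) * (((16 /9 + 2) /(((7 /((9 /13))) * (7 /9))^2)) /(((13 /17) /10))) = 29366941635 /58024967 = 506.11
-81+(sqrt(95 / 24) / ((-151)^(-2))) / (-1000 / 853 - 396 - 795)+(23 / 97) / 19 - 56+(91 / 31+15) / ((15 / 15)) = -6801800 / 57133 - 19449253 * sqrt(570) / 12203076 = -157.10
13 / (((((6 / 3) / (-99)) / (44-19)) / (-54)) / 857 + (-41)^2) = 744497325 / 96269231026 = 0.01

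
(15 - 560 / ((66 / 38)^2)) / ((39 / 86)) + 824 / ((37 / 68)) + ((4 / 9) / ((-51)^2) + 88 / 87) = 45006716241626 / 39510389061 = 1139.11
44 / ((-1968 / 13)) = -143 / 492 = -0.29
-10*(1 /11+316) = -34770 /11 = -3160.91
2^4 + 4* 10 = 56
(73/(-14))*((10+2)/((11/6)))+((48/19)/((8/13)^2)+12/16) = -39075/1463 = -26.71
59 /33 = 1.79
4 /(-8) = -1 /2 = -0.50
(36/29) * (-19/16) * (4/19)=-9/29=-0.31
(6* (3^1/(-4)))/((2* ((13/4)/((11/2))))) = -3.81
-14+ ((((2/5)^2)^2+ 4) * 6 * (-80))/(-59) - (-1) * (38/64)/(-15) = 13247431/708000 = 18.71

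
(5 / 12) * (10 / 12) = 25 / 72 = 0.35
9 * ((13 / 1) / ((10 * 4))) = 117 / 40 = 2.92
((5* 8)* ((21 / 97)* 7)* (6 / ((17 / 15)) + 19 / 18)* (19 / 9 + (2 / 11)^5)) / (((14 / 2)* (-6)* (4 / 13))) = -2705466104705 / 43022842038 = -62.88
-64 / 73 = -0.88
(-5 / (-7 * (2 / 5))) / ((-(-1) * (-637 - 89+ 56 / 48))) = -75 / 30443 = -0.00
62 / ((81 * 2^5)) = 0.02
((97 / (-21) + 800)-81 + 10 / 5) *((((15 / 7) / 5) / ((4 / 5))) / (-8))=-18805 / 392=-47.97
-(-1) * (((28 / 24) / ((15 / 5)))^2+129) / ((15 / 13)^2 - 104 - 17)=-7071805 / 6552576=-1.08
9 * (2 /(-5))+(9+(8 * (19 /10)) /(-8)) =3.50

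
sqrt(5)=2.24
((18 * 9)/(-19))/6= -27/19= -1.42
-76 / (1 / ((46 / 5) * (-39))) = 136344 / 5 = 27268.80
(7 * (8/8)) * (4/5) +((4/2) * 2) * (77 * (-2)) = -3052/5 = -610.40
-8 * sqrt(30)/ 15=-2.92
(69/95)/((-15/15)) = -69/95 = -0.73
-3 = -3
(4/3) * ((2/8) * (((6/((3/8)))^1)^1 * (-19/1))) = -101.33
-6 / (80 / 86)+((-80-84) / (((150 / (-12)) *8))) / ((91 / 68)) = -5.22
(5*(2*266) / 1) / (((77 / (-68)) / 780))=-20155200 / 11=-1832290.91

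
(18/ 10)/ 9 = 1/ 5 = 0.20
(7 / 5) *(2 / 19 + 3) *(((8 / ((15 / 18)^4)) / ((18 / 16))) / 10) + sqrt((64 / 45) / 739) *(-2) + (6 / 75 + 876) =261989354 / 296875- 16 *sqrt(3695) / 11085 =882.40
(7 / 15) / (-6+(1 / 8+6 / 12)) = -56 / 645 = -0.09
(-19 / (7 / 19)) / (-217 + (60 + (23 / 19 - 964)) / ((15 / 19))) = 0.04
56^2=3136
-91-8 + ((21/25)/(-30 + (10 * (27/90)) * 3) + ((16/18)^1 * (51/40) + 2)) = -7193/75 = -95.91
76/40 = 19/10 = 1.90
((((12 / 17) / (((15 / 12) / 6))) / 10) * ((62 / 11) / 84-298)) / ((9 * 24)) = -27529 / 58905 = -0.47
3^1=3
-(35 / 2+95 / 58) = -555 / 29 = -19.14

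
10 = 10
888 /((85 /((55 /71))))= 9768 /1207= 8.09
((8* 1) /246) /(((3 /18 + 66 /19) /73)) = 11096 /17015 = 0.65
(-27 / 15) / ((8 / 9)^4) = -59049 / 20480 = -2.88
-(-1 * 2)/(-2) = -1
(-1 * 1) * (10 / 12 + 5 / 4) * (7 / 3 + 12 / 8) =-575 / 72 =-7.99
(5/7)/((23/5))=25/161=0.16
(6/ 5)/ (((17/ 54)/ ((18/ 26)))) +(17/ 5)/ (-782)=26783/ 10166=2.63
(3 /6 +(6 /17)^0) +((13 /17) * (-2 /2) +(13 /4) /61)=3271 /4148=0.79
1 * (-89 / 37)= -89 / 37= -2.41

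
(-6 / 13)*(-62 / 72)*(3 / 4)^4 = 837 / 6656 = 0.13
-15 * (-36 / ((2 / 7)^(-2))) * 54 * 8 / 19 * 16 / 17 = 14929920 / 15827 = 943.32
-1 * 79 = -79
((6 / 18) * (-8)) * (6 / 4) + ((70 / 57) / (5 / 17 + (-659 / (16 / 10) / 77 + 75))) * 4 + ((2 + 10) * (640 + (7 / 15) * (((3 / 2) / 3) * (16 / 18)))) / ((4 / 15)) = 240528029104 / 8350101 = 28805.40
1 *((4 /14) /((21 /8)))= 16 /147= 0.11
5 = 5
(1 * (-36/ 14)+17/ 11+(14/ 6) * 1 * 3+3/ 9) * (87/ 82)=42253/ 6314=6.69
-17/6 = -2.83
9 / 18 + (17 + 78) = 191 / 2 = 95.50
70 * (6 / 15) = 28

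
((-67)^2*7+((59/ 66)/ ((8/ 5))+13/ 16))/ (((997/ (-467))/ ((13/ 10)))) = -25182611207/ 1316040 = -19135.14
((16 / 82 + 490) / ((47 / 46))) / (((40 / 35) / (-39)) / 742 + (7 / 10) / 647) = 605831026153080 / 1316335627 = 460240.54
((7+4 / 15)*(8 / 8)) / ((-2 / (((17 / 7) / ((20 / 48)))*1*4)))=-14824 / 175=-84.71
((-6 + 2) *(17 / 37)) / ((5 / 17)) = -1156 / 185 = -6.25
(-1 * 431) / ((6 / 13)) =-5603 / 6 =-933.83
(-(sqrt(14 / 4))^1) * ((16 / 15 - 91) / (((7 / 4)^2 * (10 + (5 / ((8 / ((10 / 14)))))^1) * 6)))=43168 * sqrt(14) / 184275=0.88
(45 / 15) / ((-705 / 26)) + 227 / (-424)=-64369 / 99640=-0.65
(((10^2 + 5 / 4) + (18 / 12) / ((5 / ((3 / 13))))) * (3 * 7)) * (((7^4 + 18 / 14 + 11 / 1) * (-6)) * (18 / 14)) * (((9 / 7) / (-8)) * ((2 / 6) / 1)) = 2122017.05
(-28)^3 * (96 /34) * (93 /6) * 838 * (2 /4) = -6843228672 /17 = -402542863.06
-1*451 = -451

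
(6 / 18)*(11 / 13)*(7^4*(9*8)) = 633864 / 13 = 48758.77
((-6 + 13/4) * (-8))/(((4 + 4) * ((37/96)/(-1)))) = -7.14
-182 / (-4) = 91 / 2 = 45.50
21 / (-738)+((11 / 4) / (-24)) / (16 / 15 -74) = -115763 / 4305984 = -0.03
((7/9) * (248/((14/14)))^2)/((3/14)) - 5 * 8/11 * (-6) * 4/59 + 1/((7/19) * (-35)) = 958391482423/4293135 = 223238.14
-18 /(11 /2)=-36 /11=-3.27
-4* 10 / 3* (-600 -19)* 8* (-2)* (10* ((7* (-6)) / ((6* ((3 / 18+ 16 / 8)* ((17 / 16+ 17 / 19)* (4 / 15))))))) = 1806489600 / 221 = 8174161.09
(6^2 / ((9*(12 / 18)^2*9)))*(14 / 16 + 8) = 71 / 8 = 8.88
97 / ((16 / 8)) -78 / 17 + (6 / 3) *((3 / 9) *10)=5159 / 102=50.58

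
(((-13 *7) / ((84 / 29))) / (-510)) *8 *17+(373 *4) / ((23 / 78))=5245591 / 1035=5068.20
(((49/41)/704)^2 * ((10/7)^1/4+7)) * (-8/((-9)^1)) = 35329/1874543616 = 0.00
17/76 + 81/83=7567/6308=1.20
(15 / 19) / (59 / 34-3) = -510 / 817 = -0.62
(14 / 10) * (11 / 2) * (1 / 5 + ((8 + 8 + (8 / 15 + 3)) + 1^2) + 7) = 213.55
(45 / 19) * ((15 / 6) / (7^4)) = 225 / 91238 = 0.00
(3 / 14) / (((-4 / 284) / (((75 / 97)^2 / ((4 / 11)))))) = -13179375 / 526904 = -25.01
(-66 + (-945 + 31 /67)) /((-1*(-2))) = -33853 /67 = -505.27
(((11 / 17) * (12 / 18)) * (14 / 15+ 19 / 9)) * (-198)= -66308 / 255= -260.03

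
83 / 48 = 1.73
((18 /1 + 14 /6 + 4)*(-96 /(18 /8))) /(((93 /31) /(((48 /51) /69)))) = -149504 /31671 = -4.72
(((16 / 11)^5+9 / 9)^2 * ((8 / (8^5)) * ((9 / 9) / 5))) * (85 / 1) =24874357145193 / 106239691165696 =0.23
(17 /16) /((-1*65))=-17 /1040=-0.02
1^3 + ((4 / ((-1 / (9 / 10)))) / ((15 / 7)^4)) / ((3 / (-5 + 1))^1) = 103583 / 84375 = 1.23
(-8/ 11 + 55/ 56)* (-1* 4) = -157/ 154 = -1.02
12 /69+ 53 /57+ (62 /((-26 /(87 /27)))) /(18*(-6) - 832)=53439883 /48061260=1.11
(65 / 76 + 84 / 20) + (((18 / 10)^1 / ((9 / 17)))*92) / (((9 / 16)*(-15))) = -1642489 / 51300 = -32.02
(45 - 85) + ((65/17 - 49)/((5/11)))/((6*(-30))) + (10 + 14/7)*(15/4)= 5.55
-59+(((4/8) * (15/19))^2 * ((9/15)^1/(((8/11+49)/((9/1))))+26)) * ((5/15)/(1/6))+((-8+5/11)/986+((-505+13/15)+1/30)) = -5942985511951/10708635410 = -554.97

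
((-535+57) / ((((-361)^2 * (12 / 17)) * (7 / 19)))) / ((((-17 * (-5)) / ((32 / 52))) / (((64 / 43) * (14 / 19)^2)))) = -1713152 / 20762090115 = -0.00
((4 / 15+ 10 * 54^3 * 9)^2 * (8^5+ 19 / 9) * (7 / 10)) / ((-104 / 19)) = -8521947249923049849571 / 10125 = -841673802461535787.61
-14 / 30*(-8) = 56 / 15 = 3.73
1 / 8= 0.12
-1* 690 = -690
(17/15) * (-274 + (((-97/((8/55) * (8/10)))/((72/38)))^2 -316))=870701203501/3981312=218697.05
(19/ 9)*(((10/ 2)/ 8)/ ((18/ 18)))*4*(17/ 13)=1615/ 234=6.90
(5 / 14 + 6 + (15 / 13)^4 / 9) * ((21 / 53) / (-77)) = -7862037 / 233114882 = -0.03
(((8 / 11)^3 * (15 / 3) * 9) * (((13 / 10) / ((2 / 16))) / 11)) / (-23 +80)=79872 / 278179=0.29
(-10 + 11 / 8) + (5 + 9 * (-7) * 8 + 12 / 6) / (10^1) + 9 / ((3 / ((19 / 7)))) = -14051 / 280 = -50.18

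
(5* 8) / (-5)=-8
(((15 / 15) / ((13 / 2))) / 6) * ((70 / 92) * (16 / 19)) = 280 / 17043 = 0.02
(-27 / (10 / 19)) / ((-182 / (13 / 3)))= 171 / 140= 1.22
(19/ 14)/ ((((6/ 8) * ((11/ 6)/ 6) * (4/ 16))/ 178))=324672/ 77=4216.52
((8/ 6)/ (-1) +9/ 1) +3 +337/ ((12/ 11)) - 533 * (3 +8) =-66521/ 12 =-5543.42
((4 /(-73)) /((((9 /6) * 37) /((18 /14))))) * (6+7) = -312 /18907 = -0.02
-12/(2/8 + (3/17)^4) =-4009008/83845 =-47.81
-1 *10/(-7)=10/7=1.43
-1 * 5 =-5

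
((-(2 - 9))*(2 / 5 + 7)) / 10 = 259 / 50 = 5.18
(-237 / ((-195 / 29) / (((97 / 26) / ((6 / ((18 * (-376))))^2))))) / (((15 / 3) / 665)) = 18803412264672 / 845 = 22252558893.10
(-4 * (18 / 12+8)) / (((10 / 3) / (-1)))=57 / 5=11.40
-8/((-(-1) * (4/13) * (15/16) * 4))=-104/15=-6.93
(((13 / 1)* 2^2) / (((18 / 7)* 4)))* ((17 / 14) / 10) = 0.61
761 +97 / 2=1619 / 2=809.50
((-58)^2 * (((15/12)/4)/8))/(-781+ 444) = -4205/10784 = -0.39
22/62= 11/31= 0.35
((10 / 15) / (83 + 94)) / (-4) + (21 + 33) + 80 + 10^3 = 1204307 / 1062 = 1134.00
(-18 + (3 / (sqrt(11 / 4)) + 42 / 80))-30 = -1899 / 40 + 6 * sqrt(11) / 11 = -45.67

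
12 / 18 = 2 / 3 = 0.67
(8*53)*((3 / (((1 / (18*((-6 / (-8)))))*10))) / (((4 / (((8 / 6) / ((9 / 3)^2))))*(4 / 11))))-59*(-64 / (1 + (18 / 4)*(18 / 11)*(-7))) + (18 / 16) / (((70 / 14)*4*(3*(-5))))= 11141263 / 111200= 100.19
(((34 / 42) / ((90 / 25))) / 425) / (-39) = -1 / 73710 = -0.00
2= 2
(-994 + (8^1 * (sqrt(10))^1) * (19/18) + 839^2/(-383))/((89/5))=-5423115/34087 + 380 * sqrt(10)/801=-157.60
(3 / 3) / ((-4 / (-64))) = 16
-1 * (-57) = 57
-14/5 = -2.80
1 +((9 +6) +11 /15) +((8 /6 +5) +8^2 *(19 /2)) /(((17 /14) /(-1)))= -489.19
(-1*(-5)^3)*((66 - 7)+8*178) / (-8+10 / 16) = -1483000 / 59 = -25135.59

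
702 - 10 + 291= 983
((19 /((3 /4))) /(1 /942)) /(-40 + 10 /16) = -190912 /315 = -606.07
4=4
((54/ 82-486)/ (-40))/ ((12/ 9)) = 59697/ 6560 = 9.10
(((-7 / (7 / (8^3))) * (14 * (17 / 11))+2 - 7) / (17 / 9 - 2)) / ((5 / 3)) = 3291597 / 55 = 59847.22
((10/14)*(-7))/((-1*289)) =5/289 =0.02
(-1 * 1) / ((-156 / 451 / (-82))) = -18491 / 78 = -237.06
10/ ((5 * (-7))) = -2/ 7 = -0.29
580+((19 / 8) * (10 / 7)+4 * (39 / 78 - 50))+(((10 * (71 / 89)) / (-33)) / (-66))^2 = 101367207009331 / 263023046748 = 385.39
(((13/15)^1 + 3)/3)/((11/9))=58/55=1.05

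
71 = 71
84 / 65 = 1.29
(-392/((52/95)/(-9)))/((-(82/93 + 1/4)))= -31169880/5473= -5695.21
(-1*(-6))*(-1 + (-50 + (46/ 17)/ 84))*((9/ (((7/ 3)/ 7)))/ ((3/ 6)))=-1965114/ 119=-16513.56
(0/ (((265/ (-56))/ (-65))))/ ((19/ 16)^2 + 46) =0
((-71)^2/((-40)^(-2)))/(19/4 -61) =-1290496/9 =-143388.44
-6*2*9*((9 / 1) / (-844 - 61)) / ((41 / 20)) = 0.52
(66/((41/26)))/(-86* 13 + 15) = -1716/45223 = -0.04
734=734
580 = 580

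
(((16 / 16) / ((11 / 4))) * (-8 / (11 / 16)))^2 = 17.90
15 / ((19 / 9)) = 135 / 19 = 7.11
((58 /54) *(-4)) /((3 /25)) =-2900 /81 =-35.80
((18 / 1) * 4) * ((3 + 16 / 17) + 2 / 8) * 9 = 46170 / 17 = 2715.88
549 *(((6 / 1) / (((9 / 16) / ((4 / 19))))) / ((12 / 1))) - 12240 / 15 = -13552 / 19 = -713.26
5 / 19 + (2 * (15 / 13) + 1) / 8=1337 / 1976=0.68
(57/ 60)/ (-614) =-19/ 12280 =-0.00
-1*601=-601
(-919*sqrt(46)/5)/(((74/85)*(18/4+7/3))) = -46869*sqrt(46)/1517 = -209.55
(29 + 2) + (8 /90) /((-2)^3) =2789 /90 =30.99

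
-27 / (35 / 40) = -216 / 7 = -30.86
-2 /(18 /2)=-2 /9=-0.22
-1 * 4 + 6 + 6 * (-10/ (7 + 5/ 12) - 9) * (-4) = 22282/ 89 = 250.36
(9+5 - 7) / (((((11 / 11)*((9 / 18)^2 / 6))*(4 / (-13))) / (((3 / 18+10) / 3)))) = -1850.33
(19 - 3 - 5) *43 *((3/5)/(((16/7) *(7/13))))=18447/80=230.59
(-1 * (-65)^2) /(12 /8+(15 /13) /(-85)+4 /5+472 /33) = -308129250 /1209869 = -254.68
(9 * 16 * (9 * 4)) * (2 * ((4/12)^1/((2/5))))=8640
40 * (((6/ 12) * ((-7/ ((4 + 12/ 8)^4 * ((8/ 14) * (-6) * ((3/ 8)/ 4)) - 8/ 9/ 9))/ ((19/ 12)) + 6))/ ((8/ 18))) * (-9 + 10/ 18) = -24404234280/ 10676873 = -2285.71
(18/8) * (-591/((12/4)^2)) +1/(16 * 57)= -134747/912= -147.75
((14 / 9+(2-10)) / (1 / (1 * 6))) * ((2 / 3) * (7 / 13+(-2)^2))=-13688 / 117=-116.99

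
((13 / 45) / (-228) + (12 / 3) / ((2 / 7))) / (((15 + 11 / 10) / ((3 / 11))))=13057 / 55062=0.24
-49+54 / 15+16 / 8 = -217 / 5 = -43.40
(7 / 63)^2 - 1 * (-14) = 1135 / 81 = 14.01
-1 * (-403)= 403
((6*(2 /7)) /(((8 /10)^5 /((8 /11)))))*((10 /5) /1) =9375 /1232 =7.61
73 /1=73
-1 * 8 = -8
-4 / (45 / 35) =-28 / 9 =-3.11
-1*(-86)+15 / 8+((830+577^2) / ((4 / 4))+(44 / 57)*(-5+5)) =2670775 / 8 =333846.88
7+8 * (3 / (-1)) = -17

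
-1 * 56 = -56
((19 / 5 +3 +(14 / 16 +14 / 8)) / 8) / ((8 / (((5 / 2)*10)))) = 1885 / 512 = 3.68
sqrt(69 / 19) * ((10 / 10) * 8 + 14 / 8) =18.58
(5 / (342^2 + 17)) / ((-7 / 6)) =-30 / 818867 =-0.00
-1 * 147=-147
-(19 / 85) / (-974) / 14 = 19 / 1159060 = 0.00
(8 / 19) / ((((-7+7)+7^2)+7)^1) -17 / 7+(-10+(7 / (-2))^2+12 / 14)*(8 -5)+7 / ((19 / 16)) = 6807 / 532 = 12.80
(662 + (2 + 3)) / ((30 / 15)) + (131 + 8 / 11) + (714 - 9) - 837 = 7331 / 22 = 333.23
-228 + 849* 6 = 4866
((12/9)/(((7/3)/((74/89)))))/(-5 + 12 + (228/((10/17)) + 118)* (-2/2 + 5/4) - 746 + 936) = 1480/1007391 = 0.00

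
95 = 95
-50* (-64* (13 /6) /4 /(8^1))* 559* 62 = 22527700 /3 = 7509233.33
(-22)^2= 484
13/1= 13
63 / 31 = 2.03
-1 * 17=-17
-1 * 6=-6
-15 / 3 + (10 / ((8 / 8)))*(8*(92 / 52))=1775 / 13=136.54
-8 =-8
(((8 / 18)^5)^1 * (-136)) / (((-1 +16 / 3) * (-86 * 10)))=34816 / 55013985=0.00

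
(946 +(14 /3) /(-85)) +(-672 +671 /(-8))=387743 /2040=190.07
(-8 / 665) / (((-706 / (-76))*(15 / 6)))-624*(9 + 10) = -732404432 / 61775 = -11856.00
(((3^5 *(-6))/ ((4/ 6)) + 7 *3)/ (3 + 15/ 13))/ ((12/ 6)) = -4693/ 18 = -260.72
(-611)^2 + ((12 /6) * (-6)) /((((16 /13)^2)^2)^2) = 400847924285341 /1073741824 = 373318.72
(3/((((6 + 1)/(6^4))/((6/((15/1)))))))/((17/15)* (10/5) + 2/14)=92.21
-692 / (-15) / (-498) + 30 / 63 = 0.38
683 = 683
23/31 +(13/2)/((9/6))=472/93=5.08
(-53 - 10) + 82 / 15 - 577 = -9518 / 15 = -634.53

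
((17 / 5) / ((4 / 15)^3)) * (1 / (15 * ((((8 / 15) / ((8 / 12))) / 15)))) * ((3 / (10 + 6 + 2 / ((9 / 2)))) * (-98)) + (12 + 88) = -74012725 / 18944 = -3906.92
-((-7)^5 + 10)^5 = 1337083751086682003757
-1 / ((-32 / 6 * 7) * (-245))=-3 / 27440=-0.00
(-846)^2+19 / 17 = 12167191 / 17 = 715717.12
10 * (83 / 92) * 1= 415 / 46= 9.02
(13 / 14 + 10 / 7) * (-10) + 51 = 192 / 7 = 27.43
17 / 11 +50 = 567 / 11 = 51.55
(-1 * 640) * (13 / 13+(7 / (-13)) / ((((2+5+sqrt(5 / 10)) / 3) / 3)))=-242560 / 1261 - 40320 * sqrt(2) / 1261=-237.57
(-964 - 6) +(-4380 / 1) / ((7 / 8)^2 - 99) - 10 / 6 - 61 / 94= -1644801151 / 1772934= -927.73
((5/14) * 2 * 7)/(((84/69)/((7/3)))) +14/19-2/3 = 2201/228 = 9.65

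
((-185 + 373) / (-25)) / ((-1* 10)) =94 / 125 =0.75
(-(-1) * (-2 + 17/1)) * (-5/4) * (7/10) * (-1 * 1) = 105/8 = 13.12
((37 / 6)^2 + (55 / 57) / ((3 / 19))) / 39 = 1589 / 1404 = 1.13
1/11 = 0.09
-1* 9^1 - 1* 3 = -12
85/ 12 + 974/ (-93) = -3.39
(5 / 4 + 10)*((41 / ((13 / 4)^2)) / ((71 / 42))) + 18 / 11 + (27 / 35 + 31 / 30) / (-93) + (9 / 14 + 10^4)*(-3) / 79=-5124824168771 / 14545847745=-352.32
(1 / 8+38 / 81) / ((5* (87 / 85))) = 6545 / 56376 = 0.12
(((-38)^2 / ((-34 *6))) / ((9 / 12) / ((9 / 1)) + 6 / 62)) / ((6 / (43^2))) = -41384318 / 3417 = -12111.30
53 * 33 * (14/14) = 1749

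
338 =338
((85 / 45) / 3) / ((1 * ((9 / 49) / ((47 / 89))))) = 39151 / 21627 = 1.81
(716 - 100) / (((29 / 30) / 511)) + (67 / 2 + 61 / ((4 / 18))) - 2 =325936.34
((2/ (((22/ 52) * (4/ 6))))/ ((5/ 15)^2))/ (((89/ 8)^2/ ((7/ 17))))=314496/ 1481227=0.21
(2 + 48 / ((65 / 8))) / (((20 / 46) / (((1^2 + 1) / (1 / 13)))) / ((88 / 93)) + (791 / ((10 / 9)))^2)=0.00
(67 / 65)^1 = 67 / 65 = 1.03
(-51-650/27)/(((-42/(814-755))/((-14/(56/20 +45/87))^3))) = -71460465086500/9014055921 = -7927.67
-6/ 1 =-6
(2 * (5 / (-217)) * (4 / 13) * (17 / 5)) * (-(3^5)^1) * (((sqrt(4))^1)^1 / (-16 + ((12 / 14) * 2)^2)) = -28917 / 16120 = -1.79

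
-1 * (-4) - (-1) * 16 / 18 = 44 / 9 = 4.89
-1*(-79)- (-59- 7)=145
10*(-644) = -6440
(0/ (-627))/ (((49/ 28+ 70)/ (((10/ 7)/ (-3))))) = 0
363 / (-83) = -363 / 83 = -4.37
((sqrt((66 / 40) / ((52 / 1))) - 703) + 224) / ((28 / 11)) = -5269 / 28 + 11 * sqrt(2145) / 7280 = -188.11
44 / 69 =0.64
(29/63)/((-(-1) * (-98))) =-29/6174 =-0.00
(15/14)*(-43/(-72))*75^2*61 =24590625/112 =219559.15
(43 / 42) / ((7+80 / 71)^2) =216763 / 13983018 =0.02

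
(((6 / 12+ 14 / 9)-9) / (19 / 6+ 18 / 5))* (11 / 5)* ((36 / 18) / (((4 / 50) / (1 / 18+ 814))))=-503696875 / 10962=-45949.36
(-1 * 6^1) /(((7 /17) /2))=-204 /7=-29.14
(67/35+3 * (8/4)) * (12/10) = 1662/175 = 9.50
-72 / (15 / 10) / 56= -6 / 7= -0.86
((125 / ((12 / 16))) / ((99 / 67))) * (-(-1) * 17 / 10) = 56950 / 297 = 191.75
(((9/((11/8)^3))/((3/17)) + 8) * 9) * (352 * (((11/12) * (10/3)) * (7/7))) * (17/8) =6249200/11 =568109.09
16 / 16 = 1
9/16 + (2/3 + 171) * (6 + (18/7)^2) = 2165.66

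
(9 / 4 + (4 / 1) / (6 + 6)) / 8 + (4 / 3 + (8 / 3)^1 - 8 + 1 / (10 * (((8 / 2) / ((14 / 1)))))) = -1597 / 480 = -3.33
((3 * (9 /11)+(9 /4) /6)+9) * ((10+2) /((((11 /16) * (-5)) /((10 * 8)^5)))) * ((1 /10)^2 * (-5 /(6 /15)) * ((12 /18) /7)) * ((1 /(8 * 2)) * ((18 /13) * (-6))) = -9210101760000 /11011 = -836445532.65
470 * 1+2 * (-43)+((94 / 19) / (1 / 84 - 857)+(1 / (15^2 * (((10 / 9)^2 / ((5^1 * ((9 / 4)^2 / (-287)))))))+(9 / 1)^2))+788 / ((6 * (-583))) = 2552737650694626187 / 5492491193112000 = 464.77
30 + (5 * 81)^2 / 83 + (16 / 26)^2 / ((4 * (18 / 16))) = 2006.29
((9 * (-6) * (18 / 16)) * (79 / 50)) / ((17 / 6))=-57591 / 1700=-33.88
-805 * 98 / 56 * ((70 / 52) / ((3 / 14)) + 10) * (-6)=3578225 / 26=137624.04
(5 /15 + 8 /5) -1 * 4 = -31 /15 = -2.07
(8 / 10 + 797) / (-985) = -3989 / 4925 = -0.81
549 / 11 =49.91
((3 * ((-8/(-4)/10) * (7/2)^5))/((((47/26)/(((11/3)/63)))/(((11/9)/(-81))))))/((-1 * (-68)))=-3776773/1677516480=-0.00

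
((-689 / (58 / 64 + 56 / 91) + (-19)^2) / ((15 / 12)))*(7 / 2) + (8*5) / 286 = -116274922 / 452595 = -256.91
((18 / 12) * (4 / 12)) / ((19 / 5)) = 0.13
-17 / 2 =-8.50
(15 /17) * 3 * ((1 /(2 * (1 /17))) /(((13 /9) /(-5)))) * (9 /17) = -18225 /442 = -41.23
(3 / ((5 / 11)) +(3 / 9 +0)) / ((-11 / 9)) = -312 / 55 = -5.67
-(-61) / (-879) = -61 / 879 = -0.07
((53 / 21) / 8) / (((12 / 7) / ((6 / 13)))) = 53 / 624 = 0.08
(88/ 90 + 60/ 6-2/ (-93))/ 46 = 7672/ 32085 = 0.24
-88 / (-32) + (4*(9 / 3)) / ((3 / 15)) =62.75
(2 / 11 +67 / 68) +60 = 45753 / 748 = 61.17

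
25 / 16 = 1.56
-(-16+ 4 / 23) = 364 / 23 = 15.83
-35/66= -0.53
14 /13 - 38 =-480 /13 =-36.92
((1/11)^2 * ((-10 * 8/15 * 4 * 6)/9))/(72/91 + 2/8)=-46592/412731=-0.11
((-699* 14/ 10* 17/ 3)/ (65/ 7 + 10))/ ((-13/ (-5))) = -194089/ 1755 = -110.59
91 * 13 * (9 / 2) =10647 / 2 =5323.50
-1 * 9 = -9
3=3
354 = 354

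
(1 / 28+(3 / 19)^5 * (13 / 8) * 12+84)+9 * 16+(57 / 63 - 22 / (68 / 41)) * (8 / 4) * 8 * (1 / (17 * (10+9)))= 13670488845131 / 60109779324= 227.43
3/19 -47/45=-758/855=-0.89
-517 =-517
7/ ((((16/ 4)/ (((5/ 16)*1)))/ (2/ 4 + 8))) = 4.65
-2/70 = -1/35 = -0.03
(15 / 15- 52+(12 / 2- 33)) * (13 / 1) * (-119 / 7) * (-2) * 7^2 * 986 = -1665673464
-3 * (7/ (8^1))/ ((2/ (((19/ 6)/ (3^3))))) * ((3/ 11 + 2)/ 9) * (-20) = 0.78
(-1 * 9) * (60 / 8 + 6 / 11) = -1593 / 22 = -72.41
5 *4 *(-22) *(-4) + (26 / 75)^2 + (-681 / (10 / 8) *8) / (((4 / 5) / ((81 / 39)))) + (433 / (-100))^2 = -11157363179 / 1170000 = -9536.21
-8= -8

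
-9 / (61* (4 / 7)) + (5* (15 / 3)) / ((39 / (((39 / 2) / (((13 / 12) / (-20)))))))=-732819 / 3172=-231.03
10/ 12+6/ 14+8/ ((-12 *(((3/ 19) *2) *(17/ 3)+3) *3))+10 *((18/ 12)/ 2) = 7138/ 819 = 8.72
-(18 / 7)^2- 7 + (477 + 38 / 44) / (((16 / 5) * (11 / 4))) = 1930029 / 47432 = 40.69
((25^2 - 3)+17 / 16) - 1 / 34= 169465 / 272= 623.03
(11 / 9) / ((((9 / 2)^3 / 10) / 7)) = 6160 / 6561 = 0.94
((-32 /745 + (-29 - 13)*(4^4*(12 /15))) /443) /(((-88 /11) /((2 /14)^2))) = 801028 /16171715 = 0.05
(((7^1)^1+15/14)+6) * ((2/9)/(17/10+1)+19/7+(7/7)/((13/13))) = 636113/11907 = 53.42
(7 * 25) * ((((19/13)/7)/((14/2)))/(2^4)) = 475/1456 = 0.33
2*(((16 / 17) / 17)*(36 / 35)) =1152 / 10115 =0.11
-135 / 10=-27 / 2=-13.50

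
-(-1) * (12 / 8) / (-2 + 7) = 3 / 10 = 0.30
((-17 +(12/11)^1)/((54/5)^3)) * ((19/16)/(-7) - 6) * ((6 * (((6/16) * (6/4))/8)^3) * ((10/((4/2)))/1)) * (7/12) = 75578125/159450660864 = 0.00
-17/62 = -0.27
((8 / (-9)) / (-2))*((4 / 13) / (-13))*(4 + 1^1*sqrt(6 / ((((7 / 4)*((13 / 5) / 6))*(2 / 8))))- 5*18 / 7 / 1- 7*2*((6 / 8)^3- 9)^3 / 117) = -0.76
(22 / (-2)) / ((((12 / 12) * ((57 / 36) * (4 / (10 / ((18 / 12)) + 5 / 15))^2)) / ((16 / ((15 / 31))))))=-66836 / 95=-703.54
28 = 28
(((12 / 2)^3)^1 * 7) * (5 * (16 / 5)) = 24192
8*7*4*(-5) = -1120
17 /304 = 0.06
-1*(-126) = 126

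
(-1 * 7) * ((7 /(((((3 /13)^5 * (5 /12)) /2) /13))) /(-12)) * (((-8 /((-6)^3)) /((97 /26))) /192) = 3074677333 /152740080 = 20.13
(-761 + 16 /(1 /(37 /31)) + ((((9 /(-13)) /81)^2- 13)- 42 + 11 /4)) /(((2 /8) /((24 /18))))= -5392096604 /1273077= -4235.48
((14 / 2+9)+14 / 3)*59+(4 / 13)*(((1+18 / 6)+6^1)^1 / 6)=15858 / 13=1219.85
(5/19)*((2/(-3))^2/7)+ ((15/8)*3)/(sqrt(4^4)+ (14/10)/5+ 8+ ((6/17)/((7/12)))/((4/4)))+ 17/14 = 147564197/101277144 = 1.46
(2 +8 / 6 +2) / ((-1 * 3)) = -16 / 9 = -1.78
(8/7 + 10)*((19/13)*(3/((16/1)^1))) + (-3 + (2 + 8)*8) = 4483/56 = 80.05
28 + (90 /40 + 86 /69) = 8693 /276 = 31.50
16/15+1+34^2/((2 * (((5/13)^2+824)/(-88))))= -2443579/40965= -59.65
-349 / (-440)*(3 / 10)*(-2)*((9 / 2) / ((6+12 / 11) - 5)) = -9423 / 9200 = -1.02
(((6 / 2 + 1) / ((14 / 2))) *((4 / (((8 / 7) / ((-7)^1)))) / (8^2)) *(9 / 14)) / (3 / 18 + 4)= -27 / 800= -0.03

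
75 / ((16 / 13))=975 / 16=60.94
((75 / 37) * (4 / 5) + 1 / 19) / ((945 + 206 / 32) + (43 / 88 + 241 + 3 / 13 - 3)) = 2692976 / 1914324537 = 0.00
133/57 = 7/3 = 2.33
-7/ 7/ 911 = -1/ 911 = -0.00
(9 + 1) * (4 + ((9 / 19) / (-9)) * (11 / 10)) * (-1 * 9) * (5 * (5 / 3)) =-56175 / 19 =-2956.58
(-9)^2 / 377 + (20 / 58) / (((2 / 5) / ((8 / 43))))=6083 / 16211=0.38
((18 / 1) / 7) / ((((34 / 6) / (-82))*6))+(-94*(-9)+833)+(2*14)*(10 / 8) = 203228 / 119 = 1707.80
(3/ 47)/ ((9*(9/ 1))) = 1/ 1269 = 0.00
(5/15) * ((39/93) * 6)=26/31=0.84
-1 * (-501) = 501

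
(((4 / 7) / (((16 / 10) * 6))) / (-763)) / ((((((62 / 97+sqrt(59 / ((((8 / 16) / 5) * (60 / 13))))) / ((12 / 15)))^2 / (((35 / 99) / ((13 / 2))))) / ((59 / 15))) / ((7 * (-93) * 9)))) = 1993433470860592 / 4033014832126987135- 3311849371328 * sqrt(4602) / 4033014832126987135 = 0.00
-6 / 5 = -1.20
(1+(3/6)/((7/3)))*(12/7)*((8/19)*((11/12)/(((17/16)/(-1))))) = -704/931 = -0.76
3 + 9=12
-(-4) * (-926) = -3704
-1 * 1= -1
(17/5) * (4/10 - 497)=-42211/25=-1688.44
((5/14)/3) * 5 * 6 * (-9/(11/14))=-450/11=-40.91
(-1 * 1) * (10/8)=-5/4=-1.25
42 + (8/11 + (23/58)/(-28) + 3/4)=776425/17864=43.46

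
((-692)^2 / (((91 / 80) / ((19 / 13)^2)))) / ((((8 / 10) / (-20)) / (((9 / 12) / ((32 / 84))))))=-97239321000 / 2197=-44260045.97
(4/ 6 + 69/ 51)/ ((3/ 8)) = 824/ 153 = 5.39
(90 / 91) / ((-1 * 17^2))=-90 / 26299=-0.00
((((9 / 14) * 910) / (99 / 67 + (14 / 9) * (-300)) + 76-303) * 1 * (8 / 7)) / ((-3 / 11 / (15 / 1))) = 9390817040 / 654521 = 14347.62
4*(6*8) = 192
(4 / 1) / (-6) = -2 / 3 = -0.67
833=833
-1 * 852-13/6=-5125/6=-854.17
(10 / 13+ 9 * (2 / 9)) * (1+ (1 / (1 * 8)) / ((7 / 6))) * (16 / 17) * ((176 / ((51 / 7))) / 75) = 87296 / 93925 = 0.93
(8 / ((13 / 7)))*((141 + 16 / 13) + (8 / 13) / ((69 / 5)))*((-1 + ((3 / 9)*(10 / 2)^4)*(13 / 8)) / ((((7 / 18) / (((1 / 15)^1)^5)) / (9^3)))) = 477165102 / 934375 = 510.68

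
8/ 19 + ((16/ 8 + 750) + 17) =14619/ 19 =769.42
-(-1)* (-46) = -46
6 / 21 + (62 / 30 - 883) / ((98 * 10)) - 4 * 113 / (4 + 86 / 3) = -106207 / 7350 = -14.45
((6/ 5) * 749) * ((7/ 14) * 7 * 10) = 31458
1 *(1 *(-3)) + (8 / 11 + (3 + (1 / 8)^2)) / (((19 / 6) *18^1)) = -117749 / 40128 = -2.93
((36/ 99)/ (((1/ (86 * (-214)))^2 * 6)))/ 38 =338707216/ 627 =540202.90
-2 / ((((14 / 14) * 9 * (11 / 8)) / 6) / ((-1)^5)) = 32 / 33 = 0.97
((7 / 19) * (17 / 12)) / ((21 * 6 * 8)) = 17 / 32832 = 0.00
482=482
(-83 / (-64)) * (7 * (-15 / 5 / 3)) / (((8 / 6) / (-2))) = 1743 / 128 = 13.62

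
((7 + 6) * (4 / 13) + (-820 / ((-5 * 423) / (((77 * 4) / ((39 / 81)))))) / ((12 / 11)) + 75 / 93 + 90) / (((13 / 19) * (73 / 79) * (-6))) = -3052972459 / 35950018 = -84.92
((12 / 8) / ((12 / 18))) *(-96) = -216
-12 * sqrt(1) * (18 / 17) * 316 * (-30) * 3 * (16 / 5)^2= 314523648 / 85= 3700278.21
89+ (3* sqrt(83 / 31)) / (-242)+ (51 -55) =84.98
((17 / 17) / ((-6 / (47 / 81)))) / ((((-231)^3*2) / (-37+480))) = 20821 / 11981252052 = 0.00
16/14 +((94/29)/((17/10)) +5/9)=111971/31059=3.61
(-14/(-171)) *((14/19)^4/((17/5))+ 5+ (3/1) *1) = 83606768/126281049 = 0.66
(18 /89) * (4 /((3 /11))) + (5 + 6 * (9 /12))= 2219 /178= 12.47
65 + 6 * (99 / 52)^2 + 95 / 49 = 5875307 / 66248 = 88.69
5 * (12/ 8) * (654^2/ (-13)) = -3207870/ 13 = -246759.23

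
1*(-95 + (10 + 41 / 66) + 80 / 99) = -16547 / 198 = -83.57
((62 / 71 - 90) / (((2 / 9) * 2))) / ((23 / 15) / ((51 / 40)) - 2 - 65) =2178414 / 714757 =3.05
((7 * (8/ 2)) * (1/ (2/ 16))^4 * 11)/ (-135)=-1261568/ 135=-9344.95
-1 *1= -1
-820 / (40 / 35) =-717.50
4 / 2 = 2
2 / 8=1 / 4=0.25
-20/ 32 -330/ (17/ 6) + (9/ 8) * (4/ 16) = -63547/ 544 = -116.81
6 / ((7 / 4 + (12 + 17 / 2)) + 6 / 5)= 120 / 469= 0.26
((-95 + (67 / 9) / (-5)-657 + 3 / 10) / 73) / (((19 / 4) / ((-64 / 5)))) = 8676736 / 312075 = 27.80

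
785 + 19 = 804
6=6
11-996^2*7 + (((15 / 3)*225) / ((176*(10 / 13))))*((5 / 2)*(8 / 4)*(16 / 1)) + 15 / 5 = -152755531 / 22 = -6943433.23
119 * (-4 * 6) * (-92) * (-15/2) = -1970640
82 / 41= 2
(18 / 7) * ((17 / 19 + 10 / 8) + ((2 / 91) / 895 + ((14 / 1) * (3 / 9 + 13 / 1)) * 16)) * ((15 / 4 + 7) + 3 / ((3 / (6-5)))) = 7825586610801 / 86657480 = 90304.80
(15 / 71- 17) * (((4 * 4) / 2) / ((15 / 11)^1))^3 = -812314624 / 239625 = -3389.94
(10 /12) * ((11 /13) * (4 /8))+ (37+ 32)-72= -413 /156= -2.65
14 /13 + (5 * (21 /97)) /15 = 1449 /1261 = 1.15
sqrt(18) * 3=9 * sqrt(2)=12.73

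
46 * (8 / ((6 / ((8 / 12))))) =368 / 9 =40.89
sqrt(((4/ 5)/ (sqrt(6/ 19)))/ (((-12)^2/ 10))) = 3^(3/ 4)* 38^(1/ 4)/ 18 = 0.31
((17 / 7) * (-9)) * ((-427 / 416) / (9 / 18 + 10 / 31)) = 5673 / 208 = 27.27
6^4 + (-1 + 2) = 1297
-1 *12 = -12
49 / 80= 0.61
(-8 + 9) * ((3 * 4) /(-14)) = -6 /7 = -0.86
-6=-6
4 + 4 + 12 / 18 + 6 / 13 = 356 / 39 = 9.13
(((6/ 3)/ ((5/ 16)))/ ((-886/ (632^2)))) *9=-57517056/ 2215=-25967.07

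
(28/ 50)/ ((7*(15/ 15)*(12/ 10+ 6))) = 1/ 90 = 0.01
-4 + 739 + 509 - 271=973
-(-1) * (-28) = -28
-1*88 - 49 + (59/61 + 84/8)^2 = -81907/14884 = -5.50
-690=-690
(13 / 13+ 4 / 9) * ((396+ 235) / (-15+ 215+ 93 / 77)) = 631631 / 139437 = 4.53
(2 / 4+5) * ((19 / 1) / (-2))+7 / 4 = -101 / 2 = -50.50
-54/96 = -0.56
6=6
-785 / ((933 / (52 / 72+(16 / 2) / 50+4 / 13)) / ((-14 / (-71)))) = -7650139 / 38752155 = -0.20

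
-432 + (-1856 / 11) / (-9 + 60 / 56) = -501488 / 1221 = -410.72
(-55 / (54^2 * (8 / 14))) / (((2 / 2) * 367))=-0.00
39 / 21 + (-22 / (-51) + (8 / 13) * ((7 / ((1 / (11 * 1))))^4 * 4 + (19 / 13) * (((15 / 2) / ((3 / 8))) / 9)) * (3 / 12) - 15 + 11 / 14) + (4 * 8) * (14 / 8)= 7830988773151 / 361998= 21632685.19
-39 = -39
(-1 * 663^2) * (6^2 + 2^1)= -16703622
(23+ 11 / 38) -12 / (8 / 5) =300 / 19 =15.79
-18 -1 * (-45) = 27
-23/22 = -1.05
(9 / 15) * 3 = 1.80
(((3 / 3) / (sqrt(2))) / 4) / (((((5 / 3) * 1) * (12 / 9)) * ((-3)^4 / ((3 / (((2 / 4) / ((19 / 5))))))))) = 19 * sqrt(2) / 1200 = 0.02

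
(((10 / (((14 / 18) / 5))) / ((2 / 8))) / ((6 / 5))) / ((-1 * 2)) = -750 / 7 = -107.14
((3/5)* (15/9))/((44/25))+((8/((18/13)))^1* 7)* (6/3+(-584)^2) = 1820795051/132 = 13793901.90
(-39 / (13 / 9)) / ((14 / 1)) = -27 / 14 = -1.93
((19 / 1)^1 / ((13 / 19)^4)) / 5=2476099 / 142805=17.34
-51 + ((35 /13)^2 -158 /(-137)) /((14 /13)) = -1077107 /24934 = -43.20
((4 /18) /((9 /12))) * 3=8 /9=0.89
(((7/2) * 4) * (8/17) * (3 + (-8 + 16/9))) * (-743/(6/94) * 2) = 226846816/459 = 494219.64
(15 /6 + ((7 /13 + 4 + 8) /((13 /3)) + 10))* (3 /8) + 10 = 42649 /2704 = 15.77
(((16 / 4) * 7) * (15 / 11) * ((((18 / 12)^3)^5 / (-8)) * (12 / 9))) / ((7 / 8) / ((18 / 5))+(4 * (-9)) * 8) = 4519905705 / 466746368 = 9.68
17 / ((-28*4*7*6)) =-17 / 4704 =-0.00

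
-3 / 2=-1.50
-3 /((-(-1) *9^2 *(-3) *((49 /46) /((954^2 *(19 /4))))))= 50103.39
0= 0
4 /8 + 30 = 61 /2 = 30.50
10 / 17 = 0.59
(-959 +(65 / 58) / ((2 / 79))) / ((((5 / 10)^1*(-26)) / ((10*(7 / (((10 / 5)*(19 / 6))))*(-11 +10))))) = -11141445 / 14326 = -777.71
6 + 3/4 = 27/4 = 6.75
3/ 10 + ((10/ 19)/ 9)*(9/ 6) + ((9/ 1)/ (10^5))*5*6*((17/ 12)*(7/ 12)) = 3556349/ 9120000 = 0.39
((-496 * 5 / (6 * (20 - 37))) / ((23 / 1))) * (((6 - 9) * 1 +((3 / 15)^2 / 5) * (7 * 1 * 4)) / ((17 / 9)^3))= -20911608 / 48024575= -0.44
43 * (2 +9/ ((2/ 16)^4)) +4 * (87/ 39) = 20608210/ 13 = 1585246.92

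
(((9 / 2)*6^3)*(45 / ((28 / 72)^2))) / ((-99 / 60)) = -94478400 / 539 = -175284.60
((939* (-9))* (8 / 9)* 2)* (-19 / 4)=71364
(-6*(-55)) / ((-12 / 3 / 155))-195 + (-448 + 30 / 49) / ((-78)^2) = -967578223 / 74529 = -12982.57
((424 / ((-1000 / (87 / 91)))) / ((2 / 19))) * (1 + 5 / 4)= -788481 / 91000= -8.66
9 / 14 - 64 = -63.36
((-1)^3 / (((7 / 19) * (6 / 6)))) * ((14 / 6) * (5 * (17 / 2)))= -1615 / 6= -269.17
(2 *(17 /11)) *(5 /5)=34 /11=3.09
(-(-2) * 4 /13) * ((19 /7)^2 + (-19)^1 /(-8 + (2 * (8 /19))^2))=6.14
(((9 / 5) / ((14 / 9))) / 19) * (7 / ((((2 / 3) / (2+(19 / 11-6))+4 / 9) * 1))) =3645 / 1292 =2.82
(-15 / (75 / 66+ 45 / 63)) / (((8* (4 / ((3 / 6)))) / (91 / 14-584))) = 88935 / 1216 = 73.14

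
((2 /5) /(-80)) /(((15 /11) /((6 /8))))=-11 /4000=-0.00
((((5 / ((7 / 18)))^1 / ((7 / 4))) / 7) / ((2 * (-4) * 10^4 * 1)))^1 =-0.00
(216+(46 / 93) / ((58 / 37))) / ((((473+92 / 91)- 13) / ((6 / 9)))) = 53089673 / 169716816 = 0.31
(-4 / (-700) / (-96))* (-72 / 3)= 0.00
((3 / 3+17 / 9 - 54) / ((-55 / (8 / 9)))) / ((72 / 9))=92 / 891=0.10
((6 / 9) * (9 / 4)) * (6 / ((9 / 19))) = 19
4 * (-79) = -316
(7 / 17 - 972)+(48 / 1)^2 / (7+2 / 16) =-209375 / 323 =-648.22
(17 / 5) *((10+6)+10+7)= 561 / 5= 112.20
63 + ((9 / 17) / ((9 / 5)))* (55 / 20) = 4339 / 68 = 63.81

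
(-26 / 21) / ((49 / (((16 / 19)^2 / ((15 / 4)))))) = -26624 / 5572035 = -0.00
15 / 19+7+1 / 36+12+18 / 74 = 507691 / 25308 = 20.06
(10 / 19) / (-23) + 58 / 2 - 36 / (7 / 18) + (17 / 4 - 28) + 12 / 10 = -5270309 / 61180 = -86.14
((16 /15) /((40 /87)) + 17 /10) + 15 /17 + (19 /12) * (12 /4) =16409 /1700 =9.65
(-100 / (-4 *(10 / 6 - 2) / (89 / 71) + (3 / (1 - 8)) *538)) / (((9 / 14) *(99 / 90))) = 174440 / 283107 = 0.62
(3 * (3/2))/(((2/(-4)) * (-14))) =9/14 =0.64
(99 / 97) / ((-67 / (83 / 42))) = -2739 / 90986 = -0.03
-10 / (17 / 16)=-160 / 17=-9.41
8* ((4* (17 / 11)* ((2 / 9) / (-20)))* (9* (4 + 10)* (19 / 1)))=-72352 / 55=-1315.49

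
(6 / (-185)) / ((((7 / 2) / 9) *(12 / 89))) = -801 / 1295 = -0.62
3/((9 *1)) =1/3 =0.33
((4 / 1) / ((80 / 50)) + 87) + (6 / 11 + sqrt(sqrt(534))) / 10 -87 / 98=534^(1 / 4) / 10 + 238957 / 2695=89.15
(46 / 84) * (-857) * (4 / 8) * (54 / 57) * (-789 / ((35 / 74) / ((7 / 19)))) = 1726269669 / 12635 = 136626.01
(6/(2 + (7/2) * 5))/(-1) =-0.31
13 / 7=1.86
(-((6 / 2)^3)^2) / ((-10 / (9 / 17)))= 6561 / 170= 38.59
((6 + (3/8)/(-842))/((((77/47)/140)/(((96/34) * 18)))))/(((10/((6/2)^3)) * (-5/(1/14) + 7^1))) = -615409164/551089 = -1116.71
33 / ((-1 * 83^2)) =-0.00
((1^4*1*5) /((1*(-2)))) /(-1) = 2.50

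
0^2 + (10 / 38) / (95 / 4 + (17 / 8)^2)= 0.01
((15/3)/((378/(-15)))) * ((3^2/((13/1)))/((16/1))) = -0.01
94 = 94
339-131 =208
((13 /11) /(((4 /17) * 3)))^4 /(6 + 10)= 2385443281 /4857532416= 0.49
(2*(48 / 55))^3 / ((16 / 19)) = 1050624 / 166375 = 6.31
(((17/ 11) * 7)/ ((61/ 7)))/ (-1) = -833/ 671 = -1.24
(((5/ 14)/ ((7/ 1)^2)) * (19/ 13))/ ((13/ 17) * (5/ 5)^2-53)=-1615/ 7919184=-0.00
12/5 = 2.40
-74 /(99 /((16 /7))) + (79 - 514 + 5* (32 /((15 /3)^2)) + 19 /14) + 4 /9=-428.51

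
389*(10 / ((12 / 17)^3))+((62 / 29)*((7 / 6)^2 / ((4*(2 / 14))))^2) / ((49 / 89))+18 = 3337449635 / 300672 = 11099.97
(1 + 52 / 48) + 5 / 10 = 31 / 12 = 2.58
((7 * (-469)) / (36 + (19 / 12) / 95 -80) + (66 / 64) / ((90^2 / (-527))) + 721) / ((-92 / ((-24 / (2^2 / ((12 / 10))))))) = 25914099331 / 416208000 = 62.26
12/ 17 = 0.71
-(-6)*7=42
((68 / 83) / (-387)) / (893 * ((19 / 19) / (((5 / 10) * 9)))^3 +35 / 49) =-38556 / 191487557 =-0.00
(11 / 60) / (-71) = -11 / 4260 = -0.00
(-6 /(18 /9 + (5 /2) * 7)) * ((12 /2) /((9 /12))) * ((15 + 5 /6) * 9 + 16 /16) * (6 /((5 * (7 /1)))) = -60.55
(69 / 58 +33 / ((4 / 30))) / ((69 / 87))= 7212 / 23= 313.57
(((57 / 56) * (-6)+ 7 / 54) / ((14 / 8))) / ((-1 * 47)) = 4519 / 62181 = 0.07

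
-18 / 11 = -1.64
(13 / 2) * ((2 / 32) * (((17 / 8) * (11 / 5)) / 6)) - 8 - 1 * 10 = -135809 / 7680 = -17.68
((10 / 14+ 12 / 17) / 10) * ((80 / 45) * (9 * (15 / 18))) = 1.89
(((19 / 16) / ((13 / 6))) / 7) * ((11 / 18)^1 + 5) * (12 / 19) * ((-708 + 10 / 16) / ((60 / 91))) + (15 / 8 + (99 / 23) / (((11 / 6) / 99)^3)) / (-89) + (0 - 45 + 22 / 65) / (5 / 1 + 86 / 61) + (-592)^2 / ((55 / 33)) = 35152983689215 / 173716608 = 202358.22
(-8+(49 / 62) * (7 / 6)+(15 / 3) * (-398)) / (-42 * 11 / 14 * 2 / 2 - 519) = 742913 / 205344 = 3.62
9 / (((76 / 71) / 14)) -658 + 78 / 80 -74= -613.31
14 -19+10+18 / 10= 34 / 5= 6.80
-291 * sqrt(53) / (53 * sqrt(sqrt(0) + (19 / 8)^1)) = -582 * sqrt(2014) / 1007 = -25.94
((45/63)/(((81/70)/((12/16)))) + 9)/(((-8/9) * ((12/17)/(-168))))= 60809/24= 2533.71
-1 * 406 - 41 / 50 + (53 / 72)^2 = -52653647 / 129600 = -406.28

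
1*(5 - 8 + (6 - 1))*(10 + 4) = 28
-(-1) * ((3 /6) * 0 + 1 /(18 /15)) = 5 /6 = 0.83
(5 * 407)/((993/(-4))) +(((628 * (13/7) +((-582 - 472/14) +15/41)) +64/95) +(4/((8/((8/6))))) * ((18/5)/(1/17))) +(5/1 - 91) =2697741367/5414829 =498.21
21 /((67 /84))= 1764 /67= 26.33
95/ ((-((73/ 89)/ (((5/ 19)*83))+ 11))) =-3508825/ 407672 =-8.61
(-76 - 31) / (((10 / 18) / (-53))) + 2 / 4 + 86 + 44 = 103383 / 10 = 10338.30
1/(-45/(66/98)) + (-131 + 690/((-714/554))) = -8326582/12495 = -666.39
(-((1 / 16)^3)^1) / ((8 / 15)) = -15 / 32768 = -0.00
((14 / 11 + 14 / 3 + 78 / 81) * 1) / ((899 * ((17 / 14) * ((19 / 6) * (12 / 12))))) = 0.00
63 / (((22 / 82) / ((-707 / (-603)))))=202909 / 737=275.32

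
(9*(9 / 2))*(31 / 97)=2511 / 194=12.94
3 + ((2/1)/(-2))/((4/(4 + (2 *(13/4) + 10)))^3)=-131.61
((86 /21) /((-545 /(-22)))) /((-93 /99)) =-20812 /118265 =-0.18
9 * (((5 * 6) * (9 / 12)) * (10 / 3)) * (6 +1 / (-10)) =7965 / 2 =3982.50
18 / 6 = 3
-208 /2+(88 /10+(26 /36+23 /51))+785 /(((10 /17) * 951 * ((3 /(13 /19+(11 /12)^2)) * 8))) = -997232719141 /10615898880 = -93.94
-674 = -674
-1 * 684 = -684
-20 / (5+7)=-5 / 3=-1.67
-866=-866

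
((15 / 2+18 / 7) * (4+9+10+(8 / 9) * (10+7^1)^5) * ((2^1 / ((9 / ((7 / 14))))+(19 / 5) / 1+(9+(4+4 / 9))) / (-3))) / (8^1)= -416957125541 / 45360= -9192176.49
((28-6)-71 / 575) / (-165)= -4193 / 31625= -0.13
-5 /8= -0.62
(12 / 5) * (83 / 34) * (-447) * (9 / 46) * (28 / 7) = -4006908 / 1955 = -2049.57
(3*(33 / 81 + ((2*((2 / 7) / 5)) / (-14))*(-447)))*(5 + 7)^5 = 741878784 / 245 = 3028076.67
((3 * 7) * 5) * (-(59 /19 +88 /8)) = -28140 /19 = -1481.05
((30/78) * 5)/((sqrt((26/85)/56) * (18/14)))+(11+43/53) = 626/53+350 * sqrt(7735)/1521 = 32.05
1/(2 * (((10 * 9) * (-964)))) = -0.00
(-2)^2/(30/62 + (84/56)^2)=496/339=1.46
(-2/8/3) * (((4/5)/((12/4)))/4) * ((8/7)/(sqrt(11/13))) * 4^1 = -8 * sqrt(143)/3465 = -0.03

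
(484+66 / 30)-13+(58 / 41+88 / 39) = 3812584 / 7995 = 476.87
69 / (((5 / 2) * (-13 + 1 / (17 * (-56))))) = -2.12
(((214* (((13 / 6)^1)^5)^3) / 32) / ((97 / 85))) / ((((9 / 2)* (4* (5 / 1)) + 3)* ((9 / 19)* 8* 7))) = 8845178242299953263385 / 34203768446615814144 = 258.60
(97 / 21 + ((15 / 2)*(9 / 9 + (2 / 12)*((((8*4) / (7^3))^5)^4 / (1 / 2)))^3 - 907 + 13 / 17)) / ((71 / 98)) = -35872580209496942398356829090088923787468891326522209167607853121558888103940086364468200868075723211859975577068982339180315385303481605904507002804776622651 / 29067046278175880696298261504774210778624803160851469064546439723435083223089815975292011568954012047781998470971576943886805110652594722737882281053559487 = -1234.13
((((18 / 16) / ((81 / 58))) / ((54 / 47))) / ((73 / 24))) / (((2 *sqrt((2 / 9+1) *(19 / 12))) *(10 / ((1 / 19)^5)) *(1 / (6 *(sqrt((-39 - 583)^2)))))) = 847786 *sqrt(627) / 1700002909935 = 0.00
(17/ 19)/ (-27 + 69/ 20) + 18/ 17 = 155302/ 152133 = 1.02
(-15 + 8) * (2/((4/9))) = -63/2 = -31.50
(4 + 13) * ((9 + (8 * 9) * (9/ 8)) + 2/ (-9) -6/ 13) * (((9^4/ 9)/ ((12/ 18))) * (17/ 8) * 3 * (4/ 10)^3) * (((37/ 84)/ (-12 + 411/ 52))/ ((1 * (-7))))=10406.54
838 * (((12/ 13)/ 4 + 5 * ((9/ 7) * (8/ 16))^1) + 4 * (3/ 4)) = 491487/ 91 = 5400.96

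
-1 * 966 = -966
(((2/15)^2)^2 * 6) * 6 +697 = 3920689/5625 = 697.01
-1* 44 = -44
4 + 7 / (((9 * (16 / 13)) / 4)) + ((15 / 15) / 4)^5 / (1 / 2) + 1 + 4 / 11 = 400099 / 50688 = 7.89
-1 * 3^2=-9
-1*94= -94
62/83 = 0.75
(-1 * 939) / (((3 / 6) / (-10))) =18780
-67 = -67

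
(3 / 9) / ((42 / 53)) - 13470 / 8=-424199 / 252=-1683.33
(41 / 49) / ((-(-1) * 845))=41 / 41405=0.00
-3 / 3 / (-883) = 1 / 883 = 0.00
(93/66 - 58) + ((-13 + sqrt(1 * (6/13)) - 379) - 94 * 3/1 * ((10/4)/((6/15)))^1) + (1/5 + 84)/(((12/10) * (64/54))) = -1514929/704 + sqrt(78)/13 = -2151.21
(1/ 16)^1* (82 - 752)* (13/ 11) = -4355/ 88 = -49.49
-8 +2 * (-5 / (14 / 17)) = -141 / 7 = -20.14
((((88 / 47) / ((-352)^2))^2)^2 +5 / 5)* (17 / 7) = 2.43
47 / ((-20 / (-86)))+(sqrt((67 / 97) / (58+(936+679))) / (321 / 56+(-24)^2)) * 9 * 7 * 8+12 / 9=1344 * sqrt(10872827) / 251744197+6103 / 30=203.45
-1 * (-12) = 12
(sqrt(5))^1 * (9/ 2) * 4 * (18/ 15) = 108 * sqrt(5)/ 5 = 48.30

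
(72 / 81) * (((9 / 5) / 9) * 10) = 16 / 9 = 1.78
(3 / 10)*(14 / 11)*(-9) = -189 / 55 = -3.44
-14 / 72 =-7 / 36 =-0.19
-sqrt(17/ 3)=-sqrt(51)/ 3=-2.38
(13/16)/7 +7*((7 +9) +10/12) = 39631/336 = 117.95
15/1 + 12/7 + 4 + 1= 152/7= 21.71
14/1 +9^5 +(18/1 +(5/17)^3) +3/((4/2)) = 580544895/9826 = 59082.53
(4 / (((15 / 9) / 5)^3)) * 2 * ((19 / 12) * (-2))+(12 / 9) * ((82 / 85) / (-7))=-1221268 / 1785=-684.18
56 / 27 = 2.07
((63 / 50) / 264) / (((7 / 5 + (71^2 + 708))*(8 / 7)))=49 / 67471360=0.00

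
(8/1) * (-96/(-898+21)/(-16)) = -48/877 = -0.05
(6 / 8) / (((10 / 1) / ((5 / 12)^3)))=25 / 4608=0.01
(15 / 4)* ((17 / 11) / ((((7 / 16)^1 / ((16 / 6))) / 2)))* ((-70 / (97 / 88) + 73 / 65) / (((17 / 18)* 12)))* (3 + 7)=-377586240 / 97097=-3888.75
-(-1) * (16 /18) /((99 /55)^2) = 200 /729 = 0.27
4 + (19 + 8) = 31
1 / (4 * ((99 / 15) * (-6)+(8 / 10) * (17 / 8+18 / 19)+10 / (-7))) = -665 / 102598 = -0.01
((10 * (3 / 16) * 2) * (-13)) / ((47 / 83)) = -86.09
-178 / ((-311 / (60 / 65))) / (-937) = -2136 / 3788291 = -0.00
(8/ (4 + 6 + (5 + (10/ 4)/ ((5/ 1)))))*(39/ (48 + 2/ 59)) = 1416/ 3379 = 0.42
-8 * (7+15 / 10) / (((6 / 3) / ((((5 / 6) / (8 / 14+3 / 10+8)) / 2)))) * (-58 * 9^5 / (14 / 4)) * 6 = 215638200 / 23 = 9375573.91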